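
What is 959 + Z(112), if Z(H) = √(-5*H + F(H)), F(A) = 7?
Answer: 959 + I*√553 ≈ 959.0 + 23.516*I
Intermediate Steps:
Z(H) = √(7 - 5*H) (Z(H) = √(-5*H + 7) = √(7 - 5*H))
959 + Z(112) = 959 + √(7 - 5*112) = 959 + √(7 - 560) = 959 + √(-553) = 959 + I*√553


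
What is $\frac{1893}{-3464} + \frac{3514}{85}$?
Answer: $\frac{12011591}{294440} \approx 40.795$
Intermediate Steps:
$\frac{1893}{-3464} + \frac{3514}{85} = 1893 \left(- \frac{1}{3464}\right) + 3514 \cdot \frac{1}{85} = - \frac{1893}{3464} + \frac{3514}{85} = \frac{12011591}{294440}$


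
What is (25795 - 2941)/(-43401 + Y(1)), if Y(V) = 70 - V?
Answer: -3809/7222 ≈ -0.52742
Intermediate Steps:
(25795 - 2941)/(-43401 + Y(1)) = (25795 - 2941)/(-43401 + (70 - 1*1)) = 22854/(-43401 + (70 - 1)) = 22854/(-43401 + 69) = 22854/(-43332) = 22854*(-1/43332) = -3809/7222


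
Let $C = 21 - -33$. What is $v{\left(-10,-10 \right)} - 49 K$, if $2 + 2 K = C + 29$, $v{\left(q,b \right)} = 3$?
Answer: $- \frac{3963}{2} \approx -1981.5$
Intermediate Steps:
$C = 54$ ($C = 21 + 33 = 54$)
$K = \frac{81}{2}$ ($K = -1 + \frac{54 + 29}{2} = -1 + \frac{1}{2} \cdot 83 = -1 + \frac{83}{2} = \frac{81}{2} \approx 40.5$)
$v{\left(-10,-10 \right)} - 49 K = 3 - \frac{3969}{2} = - \frac{3963}{2}$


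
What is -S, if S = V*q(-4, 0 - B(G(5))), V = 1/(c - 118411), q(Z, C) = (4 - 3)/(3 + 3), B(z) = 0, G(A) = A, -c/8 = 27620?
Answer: 1/2036226 ≈ 4.9110e-7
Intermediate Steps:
c = -220960 (c = -8*27620 = -220960)
q(Z, C) = ⅙ (q(Z, C) = 1/6 = 1*(⅙) = ⅙)
V = -1/339371 (V = 1/(-220960 - 118411) = 1/(-339371) = -1/339371 ≈ -2.9466e-6)
S = -1/2036226 (S = -1/339371*⅙ = -1/2036226 ≈ -4.9110e-7)
-S = -1*(-1/2036226) = 1/2036226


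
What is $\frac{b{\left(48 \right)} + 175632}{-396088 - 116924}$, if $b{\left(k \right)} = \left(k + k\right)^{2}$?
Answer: $- \frac{15404}{42751} \approx -0.36032$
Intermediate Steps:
$b{\left(k \right)} = 4 k^{2}$ ($b{\left(k \right)} = \left(2 k\right)^{2} = 4 k^{2}$)
$\frac{b{\left(48 \right)} + 175632}{-396088 - 116924} = \frac{4 \cdot 48^{2} + 175632}{-396088 - 116924} = \frac{4 \cdot 2304 + 175632}{-513012} = \left(9216 + 175632\right) \left(- \frac{1}{513012}\right) = 184848 \left(- \frac{1}{513012}\right) = - \frac{15404}{42751}$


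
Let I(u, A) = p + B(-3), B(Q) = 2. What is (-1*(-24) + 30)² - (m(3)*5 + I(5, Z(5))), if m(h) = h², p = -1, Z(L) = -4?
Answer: 2870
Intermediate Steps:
I(u, A) = 1 (I(u, A) = -1 + 2 = 1)
(-1*(-24) + 30)² - (m(3)*5 + I(5, Z(5))) = (-1*(-24) + 30)² - (3²*5 + 1) = (24 + 30)² - (9*5 + 1) = 54² - (45 + 1) = 2916 - 1*46 = 2916 - 46 = 2870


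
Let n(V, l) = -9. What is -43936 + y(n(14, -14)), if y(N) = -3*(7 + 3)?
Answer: -43966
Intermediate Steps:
y(N) = -30 (y(N) = -3*10 = -30)
-43936 + y(n(14, -14)) = -43936 - 30 = -43966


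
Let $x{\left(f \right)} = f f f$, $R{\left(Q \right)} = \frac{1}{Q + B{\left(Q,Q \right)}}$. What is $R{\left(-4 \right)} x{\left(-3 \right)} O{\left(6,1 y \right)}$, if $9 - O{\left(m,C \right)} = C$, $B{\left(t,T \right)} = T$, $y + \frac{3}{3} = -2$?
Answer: $\frac{81}{2} \approx 40.5$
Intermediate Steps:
$y = -3$ ($y = -1 - 2 = -3$)
$O{\left(m,C \right)} = 9 - C$
$R{\left(Q \right)} = \frac{1}{2 Q}$ ($R{\left(Q \right)} = \frac{1}{Q + Q} = \frac{1}{2 Q}$)
$x{\left(f \right)} = f^{3}$ ($x{\left(f \right)} = f^{2} f = f^{3}$)
$R{\left(-4 \right)} x{\left(-3 \right)} O{\left(6,1 y \right)} = \frac{1}{2 \left(-4\right)} \left(-3\right)^{3} \left(9 - 1 \left(-3\right)\right) = \frac{1}{2} \left(- \frac{1}{4}\right) \left(-27\right) \left(9 - -3\right) = \left(- \frac{1}{8}\right) \left(-27\right) \left(9 + 3\right) = \frac{27}{8} \cdot 12 = \frac{81}{2}$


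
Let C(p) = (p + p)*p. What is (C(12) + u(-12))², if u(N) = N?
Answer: 76176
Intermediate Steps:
C(p) = 2*p² (C(p) = (2*p)*p = 2*p²)
(C(12) + u(-12))² = (2*12² - 12)² = (2*144 - 12)² = (288 - 12)² = 276² = 76176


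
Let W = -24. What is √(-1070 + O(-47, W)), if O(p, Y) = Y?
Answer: I*√1094 ≈ 33.076*I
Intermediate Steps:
√(-1070 + O(-47, W)) = √(-1070 - 24) = √(-1094) = I*√1094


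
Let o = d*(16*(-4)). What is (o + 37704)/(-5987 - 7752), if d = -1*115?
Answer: -45064/13739 ≈ -3.2800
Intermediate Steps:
d = -115
o = 7360 (o = -1840*(-4) = -115*(-64) = 7360)
(o + 37704)/(-5987 - 7752) = (7360 + 37704)/(-5987 - 7752) = 45064/(-13739) = 45064*(-1/13739) = -45064/13739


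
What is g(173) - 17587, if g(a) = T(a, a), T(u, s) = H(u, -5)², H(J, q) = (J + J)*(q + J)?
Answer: 3378846797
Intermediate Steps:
H(J, q) = 2*J*(J + q) (H(J, q) = (2*J)*(J + q) = 2*J*(J + q))
T(u, s) = 4*u²*(-5 + u)² (T(u, s) = (2*u*(u - 5))² = (2*u*(-5 + u))² = 4*u²*(-5 + u)²)
g(a) = 4*a²*(-5 + a)²
g(173) - 17587 = 4*173²*(-5 + 173)² - 17587 = 4*29929*168² - 17587 = 4*29929*28224 - 17587 = 3378864384 - 17587 = 3378846797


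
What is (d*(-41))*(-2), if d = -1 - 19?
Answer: -1640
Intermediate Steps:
d = -20
(d*(-41))*(-2) = -20*(-41)*(-2) = 820*(-2) = -1640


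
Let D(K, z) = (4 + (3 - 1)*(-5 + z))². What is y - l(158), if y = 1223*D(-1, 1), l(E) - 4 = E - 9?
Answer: 19415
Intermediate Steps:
l(E) = -5 + E (l(E) = 4 + (E - 9) = 4 + (-9 + E) = -5 + E)
D(K, z) = (-6 + 2*z)² (D(K, z) = (4 + 2*(-5 + z))² = (4 + (-10 + 2*z))² = (-6 + 2*z)²)
y = 19568 (y = 1223*(4*(-3 + 1)²) = 1223*(4*(-2)²) = 1223*(4*4) = 1223*16 = 19568)
y - l(158) = 19568 - (-5 + 158) = 19568 - 1*153 = 19568 - 153 = 19415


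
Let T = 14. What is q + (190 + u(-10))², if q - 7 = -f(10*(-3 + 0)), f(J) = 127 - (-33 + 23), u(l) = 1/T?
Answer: 7055441/196 ≈ 35997.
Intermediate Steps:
u(l) = 1/14
f(J) = 137 (f(J) = 127 - 1*(-10) = 127 + 10 = 137)
q = -130 (q = 7 - 1*137 = 7 - 137 = -130)
q + (190 + u(-10))² = -130 + (190 + 1/14)² = -130 + (2661/14)² = -130 + 7080921/196 = 7055441/196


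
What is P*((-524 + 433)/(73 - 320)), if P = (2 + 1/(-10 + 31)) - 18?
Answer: -335/57 ≈ -5.8772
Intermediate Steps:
P = -335/21 (P = (2 + 1/21) - 18 = 43/21 - 18 = -335/21 ≈ -15.952)
P*((-524 + 433)/(73 - 320)) = -335*(-524 + 433)/(21*(73 - 320)) = -(-4355)/(3*(-247)) = -(-4355)*(-1)/(3*247) = -335/21*7/19 = -335/57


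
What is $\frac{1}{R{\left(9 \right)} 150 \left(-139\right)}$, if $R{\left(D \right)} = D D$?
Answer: $- \frac{1}{1688850} \approx -5.9212 \cdot 10^{-7}$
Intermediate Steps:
$R{\left(D \right)} = D^{2}$
$\frac{1}{R{\left(9 \right)} 150 \left(-139\right)} = \frac{1}{9^{2} \cdot 150 \left(-139\right)} = \frac{1}{81 \cdot 150 \left(-139\right)} = \frac{1}{12150 \left(-139\right)} = \frac{1}{-1688850} = - \frac{1}{1688850}$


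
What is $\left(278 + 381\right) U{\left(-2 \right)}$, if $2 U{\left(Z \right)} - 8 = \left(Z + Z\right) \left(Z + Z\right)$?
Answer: $7908$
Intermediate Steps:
$U{\left(Z \right)} = 4 + 2 Z^{2}$ ($U{\left(Z \right)} = 4 + \frac{\left(Z + Z\right) \left(Z + Z\right)}{2} = 4 + \frac{2 Z 2 Z}{2} = 4 + \frac{4 Z^{2}}{2} = 4 + 2 Z^{2}$)
$\left(278 + 381\right) U{\left(-2 \right)} = \left(278 + 381\right) \left(4 + 2 \left(-2\right)^{2}\right) = 659 \left(4 + 2 \cdot 4\right) = 659 \left(4 + 8\right) = 659 \cdot 12 = 7908$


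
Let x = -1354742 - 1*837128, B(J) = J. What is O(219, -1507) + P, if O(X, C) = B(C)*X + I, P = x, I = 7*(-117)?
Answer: -2522722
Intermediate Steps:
x = -2191870 (x = -1354742 - 837128 = -2191870)
I = -819
P = -2191870
O(X, C) = -819 + C*X (O(X, C) = C*X - 819 = -819 + C*X)
O(219, -1507) + P = (-819 - 1507*219) - 2191870 = (-819 - 330033) - 2191870 = -330852 - 2191870 = -2522722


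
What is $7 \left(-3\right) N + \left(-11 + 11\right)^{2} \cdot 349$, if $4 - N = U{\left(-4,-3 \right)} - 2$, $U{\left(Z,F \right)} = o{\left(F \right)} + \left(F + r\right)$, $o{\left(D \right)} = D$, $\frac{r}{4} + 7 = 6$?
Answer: $-336$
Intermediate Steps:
$r = -4$ ($r = -28 + 4 \cdot 6 = -28 + 24 = -4$)
$U{\left(Z,F \right)} = -4 + 2 F$ ($U{\left(Z,F \right)} = F + \left(F - 4\right) = F + \left(-4 + F\right) = -4 + 2 F$)
$N = 16$ ($N = 4 - \left(\left(-4 + 2 \left(-3\right)\right) - 2\right) = 4 - \left(\left(-4 - 6\right) - 2\right) = 4 - \left(-10 - 2\right) = 4 - -12 = 4 + 12 = 16$)
$7 \left(-3\right) N + \left(-11 + 11\right)^{2} \cdot 349 = 7 \left(-3\right) 16 + \left(-11 + 11\right)^{2} \cdot 349 = \left(-21\right) 16 + 0^{2} \cdot 349 = -336 + 0 \cdot 349 = -336 + 0 = -336$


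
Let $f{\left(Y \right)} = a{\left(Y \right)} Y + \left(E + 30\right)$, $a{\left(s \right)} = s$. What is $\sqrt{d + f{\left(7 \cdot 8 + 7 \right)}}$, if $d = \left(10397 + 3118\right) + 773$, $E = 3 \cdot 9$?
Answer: $\sqrt{18314} \approx 135.33$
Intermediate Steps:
$E = 27$
$d = 14288$ ($d = 13515 + 773 = 14288$)
$f{\left(Y \right)} = 57 + Y^{2}$ ($f{\left(Y \right)} = Y Y + \left(27 + 30\right) = Y^{2} + 57 = 57 + Y^{2}$)
$\sqrt{d + f{\left(7 \cdot 8 + 7 \right)}} = \sqrt{14288 + \left(57 + \left(7 \cdot 8 + 7\right)^{2}\right)} = \sqrt{14288 + \left(57 + \left(56 + 7\right)^{2}\right)} = \sqrt{14288 + \left(57 + 63^{2}\right)} = \sqrt{14288 + \left(57 + 3969\right)} = \sqrt{14288 + 4026} = \sqrt{18314}$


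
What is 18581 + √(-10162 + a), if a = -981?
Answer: 18581 + I*√11143 ≈ 18581.0 + 105.56*I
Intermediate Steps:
18581 + √(-10162 + a) = 18581 + √(-10162 - 981) = 18581 + √(-11143) = 18581 + I*√11143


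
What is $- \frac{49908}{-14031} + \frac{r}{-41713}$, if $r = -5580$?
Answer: $\frac{720035128}{195091701} \approx 3.6908$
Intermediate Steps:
$- \frac{49908}{-14031} + \frac{r}{-41713} = - \frac{49908}{-14031} - \frac{5580}{-41713} = \left(-49908\right) \left(- \frac{1}{14031}\right) - - \frac{5580}{41713} = \frac{16636}{4677} + \frac{5580}{41713} = \frac{720035128}{195091701}$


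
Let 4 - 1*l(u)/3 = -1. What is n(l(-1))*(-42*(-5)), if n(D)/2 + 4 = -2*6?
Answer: -6720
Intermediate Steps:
l(u) = 15 (l(u) = 12 - 3*(-1) = 12 + 3 = 15)
n(D) = -32 (n(D) = -8 + 2*(-2*6) = -8 + 2*(-12) = -8 - 24 = -32)
n(l(-1))*(-42*(-5)) = -(-32)*42*(-5) = -(-32)*(-210) = -32*210 = -6720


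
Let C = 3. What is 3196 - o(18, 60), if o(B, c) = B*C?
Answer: 3142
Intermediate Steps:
o(B, c) = 3*B (o(B, c) = B*3 = 3*B)
3196 - o(18, 60) = 3196 - 3*18 = 3196 - 1*54 = 3196 - 54 = 3142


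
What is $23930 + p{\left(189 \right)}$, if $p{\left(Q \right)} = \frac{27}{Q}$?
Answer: $\frac{167511}{7} \approx 23930.0$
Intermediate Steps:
$23930 + p{\left(189 \right)} = 23930 + \frac{27}{189} = 23930 + 27 \cdot \frac{1}{189} = 23930 + \frac{1}{7} = \frac{167511}{7}$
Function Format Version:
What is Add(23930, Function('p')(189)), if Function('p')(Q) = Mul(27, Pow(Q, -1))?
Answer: Rational(167511, 7) ≈ 23930.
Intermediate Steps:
Add(23930, Function('p')(189)) = Add(23930, Mul(27, Pow(189, -1))) = Add(23930, Mul(27, Rational(1, 189))) = Add(23930, Rational(1, 7)) = Rational(167511, 7)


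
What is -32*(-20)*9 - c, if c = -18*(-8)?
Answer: 5616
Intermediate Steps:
c = 144
-32*(-20)*9 - c = -32*(-20)*9 - 1*144 = 640*9 - 144 = 5760 - 144 = 5616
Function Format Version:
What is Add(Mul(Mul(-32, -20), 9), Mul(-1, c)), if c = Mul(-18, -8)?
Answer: 5616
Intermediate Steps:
c = 144
Add(Mul(Mul(-32, -20), 9), Mul(-1, c)) = Add(Mul(Mul(-32, -20), 9), Mul(-1, 144)) = Add(Mul(640, 9), -144) = Add(5760, -144) = 5616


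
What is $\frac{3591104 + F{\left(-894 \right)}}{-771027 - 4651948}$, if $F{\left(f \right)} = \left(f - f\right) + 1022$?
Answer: $- \frac{3592126}{5422975} \approx -0.66239$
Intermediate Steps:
$F{\left(f \right)} = 1022$ ($F{\left(f \right)} = 0 + 1022 = 1022$)
$\frac{3591104 + F{\left(-894 \right)}}{-771027 - 4651948} = \frac{3591104 + 1022}{-771027 - 4651948} = \frac{3592126}{-5422975} = 3592126 \left(- \frac{1}{5422975}\right) = - \frac{3592126}{5422975}$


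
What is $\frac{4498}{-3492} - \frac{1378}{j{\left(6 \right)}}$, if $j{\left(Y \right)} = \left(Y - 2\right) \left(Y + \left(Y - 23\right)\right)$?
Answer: $\frac{288379}{9603} \approx 30.03$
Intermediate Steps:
$j{\left(Y \right)} = \left(-23 + 2 Y\right) \left(-2 + Y\right)$ ($j{\left(Y \right)} = \left(-2 + Y\right) \left(Y + \left(-23 + Y\right)\right) = \left(-2 + Y\right) \left(-23 + 2 Y\right) = \left(-23 + 2 Y\right) \left(-2 + Y\right)$)
$\frac{4498}{-3492} - \frac{1378}{j{\left(6 \right)}} = \frac{4498}{-3492} - \frac{1378}{46 - 162 + 2 \cdot 6^{2}} = 4498 \left(- \frac{1}{3492}\right) - \frac{1378}{46 - 162 + 2 \cdot 36} = - \frac{2249}{1746} - \frac{1378}{46 - 162 + 72} = - \frac{2249}{1746} - \frac{1378}{-44} = - \frac{2249}{1746} - - \frac{689}{22} = - \frac{2249}{1746} + \frac{689}{22} = \frac{288379}{9603}$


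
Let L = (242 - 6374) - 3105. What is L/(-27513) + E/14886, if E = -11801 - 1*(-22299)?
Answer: 2631688/2528139 ≈ 1.0410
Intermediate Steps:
E = 10498 (E = -11801 + 22299 = 10498)
L = -9237 (L = -6132 - 3105 = -9237)
L/(-27513) + E/14886 = -9237/(-27513) + 10498/14886 = -9237*(-1/27513) + 10498*(1/14886) = 3079/9171 + 5249/7443 = 2631688/2528139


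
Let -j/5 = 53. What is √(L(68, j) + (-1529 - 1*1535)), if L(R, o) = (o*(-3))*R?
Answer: 2*√12749 ≈ 225.82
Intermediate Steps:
j = -265 (j = -5*53 = -265)
L(R, o) = -3*R*o (L(R, o) = (-3*o)*R = -3*R*o)
√(L(68, j) + (-1529 - 1*1535)) = √(-3*68*(-265) + (-1529 - 1*1535)) = √(54060 + (-1529 - 1535)) = √(54060 - 3064) = √50996 = 2*√12749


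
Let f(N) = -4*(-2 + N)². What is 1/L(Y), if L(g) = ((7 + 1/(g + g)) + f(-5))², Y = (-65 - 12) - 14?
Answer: 33124/1183291201 ≈ 2.7993e-5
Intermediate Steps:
Y = -91 (Y = -77 - 14 = -91)
L(g) = (-189 + 1/(2*g))² (L(g) = ((7 + 1/(g + g)) - 4*(-2 - 5)²)² = ((7 + 1/(2*g)) - 4*(-7)²)² = ((7 + 1/(2*g)) - 4*49)² = ((7 + 1/(2*g)) - 196)² = (-189 + 1/(2*g))²)
1/L(Y) = 1/((¼)*(-1 + 378*(-91))²/(-91)²) = 1/((¼)*(1/8281)*(-1 - 34398)²) = 1/((¼)*(1/8281)*(-34399)²) = 1/((¼)*(1/8281)*1183291201) = 1/(1183291201/33124) = 33124/1183291201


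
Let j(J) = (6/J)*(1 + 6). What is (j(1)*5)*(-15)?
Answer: -3150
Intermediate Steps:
j(J) = 42/J (j(J) = (6/J)*7 = 42/J)
(j(1)*5)*(-15) = ((42/1)*5)*(-15) = ((42*1)*5)*(-15) = (42*5)*(-15) = 210*(-15) = -3150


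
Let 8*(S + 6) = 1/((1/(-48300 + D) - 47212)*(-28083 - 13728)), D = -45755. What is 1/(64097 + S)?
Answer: 1485302212808568/95194504121114025743 ≈ 1.5603e-5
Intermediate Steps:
S = -8911813276757353/1485302212808568 (S = -6 + 1/(8*(((1/(-48300 - 45755) - 47212)*(-28083 - 13728)))) = -6 + 1/(8*(((1/(-94055) - 47212)*(-41811)))) = -6 + 1/(8*(((-1/94055 - 47212)*(-41811)))) = -6 + 1/(8*((-4440524661/94055*(-41811)))) = -6 + 1/(8*(185662776601071/94055)) = -6 + (1/8)*(94055/185662776601071) = -6 + 94055/1485302212808568 = -8911813276757353/1485302212808568 ≈ -6.0000)
1/(64097 + S) = 1/(64097 - 8911813276757353/1485302212808568) = 1/(95194504121114025743/1485302212808568) = 1485302212808568/95194504121114025743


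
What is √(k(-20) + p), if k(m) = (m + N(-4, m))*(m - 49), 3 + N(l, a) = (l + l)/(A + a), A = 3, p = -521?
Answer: √298690/17 ≈ 32.149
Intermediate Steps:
N(l, a) = -3 + 2*l/(3 + a) (N(l, a) = -3 + (l + l)/(3 + a) = -3 + (2*l)/(3 + a) = -3 + 2*l/(3 + a))
k(m) = (-49 + m)*(m + (-17 - 3*m)/(3 + m)) (k(m) = (m + (-9 - 3*m + 2*(-4))/(3 + m))*(m - 49) = (m + (-9 - 3*m - 8)/(3 + m))*(-49 + m) = (m + (-17 - 3*m)/(3 + m))*(-49 + m) = (-49 + m)*(m + (-17 - 3*m)/(3 + m)))
√(k(-20) + p) = √((833 + (-20)³ - 49*(-20)² - 17*(-20))/(3 - 20) - 521) = √((833 - 8000 - 49*400 + 340)/(-17) - 521) = √(-(833 - 8000 - 19600 + 340)/17 - 521) = √(-1/17*(-26427) - 521) = √(26427/17 - 521) = √(17570/17) = √298690/17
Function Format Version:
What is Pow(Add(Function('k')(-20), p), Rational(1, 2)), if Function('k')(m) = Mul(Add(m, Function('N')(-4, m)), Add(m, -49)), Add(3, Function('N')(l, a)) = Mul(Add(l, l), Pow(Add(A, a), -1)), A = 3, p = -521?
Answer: Mul(Rational(1, 17), Pow(298690, Rational(1, 2))) ≈ 32.149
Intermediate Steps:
Function('N')(l, a) = Add(-3, Mul(2, l, Pow(Add(3, a), -1))) (Function('N')(l, a) = Add(-3, Mul(Add(l, l), Pow(Add(3, a), -1))) = Add(-3, Mul(Mul(2, l), Pow(Add(3, a), -1))) = Add(-3, Mul(2, l, Pow(Add(3, a), -1))))
Function('k')(m) = Mul(Add(-49, m), Add(m, Mul(Pow(Add(3, m), -1), Add(-17, Mul(-3, m))))) (Function('k')(m) = Mul(Add(m, Mul(Pow(Add(3, m), -1), Add(-9, Mul(-3, m), Mul(2, -4)))), Add(m, -49)) = Mul(Add(m, Mul(Pow(Add(3, m), -1), Add(-9, Mul(-3, m), -8))), Add(-49, m)) = Mul(Add(m, Mul(Pow(Add(3, m), -1), Add(-17, Mul(-3, m)))), Add(-49, m)) = Mul(Add(-49, m), Add(m, Mul(Pow(Add(3, m), -1), Add(-17, Mul(-3, m))))))
Pow(Add(Function('k')(-20), p), Rational(1, 2)) = Pow(Add(Mul(Pow(Add(3, -20), -1), Add(833, Pow(-20, 3), Mul(-49, Pow(-20, 2)), Mul(-17, -20))), -521), Rational(1, 2)) = Pow(Add(Mul(Pow(-17, -1), Add(833, -8000, Mul(-49, 400), 340)), -521), Rational(1, 2)) = Pow(Add(Mul(Rational(-1, 17), Add(833, -8000, -19600, 340)), -521), Rational(1, 2)) = Pow(Add(Mul(Rational(-1, 17), -26427), -521), Rational(1, 2)) = Pow(Add(Rational(26427, 17), -521), Rational(1, 2)) = Pow(Rational(17570, 17), Rational(1, 2)) = Mul(Rational(1, 17), Pow(298690, Rational(1, 2)))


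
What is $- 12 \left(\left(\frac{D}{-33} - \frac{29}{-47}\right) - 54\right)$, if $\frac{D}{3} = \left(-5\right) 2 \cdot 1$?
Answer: $\frac{325548}{517} \approx 629.69$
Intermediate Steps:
$D = -30$ ($D = 3 \left(-5\right) 2 \cdot 1 = 3 \left(\left(-10\right) 1\right) = 3 \left(-10\right) = -30$)
$- 12 \left(\left(\frac{D}{-33} - \frac{29}{-47}\right) - 54\right) = - 12 \left(\left(- \frac{30}{-33} - \frac{29}{-47}\right) - 54\right) = - 12 \left(\left(\left(-30\right) \left(- \frac{1}{33}\right) - - \frac{29}{47}\right) - 54\right) = - 12 \left(\left(\frac{10}{11} + \frac{29}{47}\right) - 54\right) = - 12 \left(\frac{789}{517} - 54\right) = \left(-12\right) \left(- \frac{27129}{517}\right) = \frac{325548}{517}$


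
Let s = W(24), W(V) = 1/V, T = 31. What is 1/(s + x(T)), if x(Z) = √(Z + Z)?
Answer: -24/35711 + 576*√62/35711 ≈ 0.12633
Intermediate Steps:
x(Z) = √2*√Z (x(Z) = √(2*Z) = √2*√Z)
s = 1/24 ≈ 0.041667
1/(s + x(T)) = 1/(1/24 + √2*√31) = 1/(1/24 + √62)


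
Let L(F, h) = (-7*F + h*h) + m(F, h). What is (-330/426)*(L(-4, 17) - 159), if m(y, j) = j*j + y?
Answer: -24365/71 ≈ -343.17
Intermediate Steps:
m(y, j) = y + j² (m(y, j) = j² + y = y + j²)
L(F, h) = -6*F + 2*h² (L(F, h) = (-7*F + h*h) + (F + h²) = (-7*F + h²) + (F + h²) = (h² - 7*F) + (F + h²) = -6*F + 2*h²)
(-330/426)*(L(-4, 17) - 159) = (-330/426)*((-6*(-4) + 2*17²) - 159) = (-330*1/426)*((24 + 2*289) - 159) = -55*((24 + 578) - 159)/71 = -55*(602 - 159)/71 = -55/71*443 = -24365/71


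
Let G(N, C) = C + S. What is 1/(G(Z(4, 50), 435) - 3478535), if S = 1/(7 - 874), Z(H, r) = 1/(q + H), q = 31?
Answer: -867/3015512701 ≈ -2.8751e-7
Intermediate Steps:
Z(H, r) = 1/(31 + H)
S = -1/867 (S = 1/(-867) = -1/867 ≈ -0.0011534)
G(N, C) = -1/867 + C (G(N, C) = C - 1/867 = -1/867 + C)
1/(G(Z(4, 50), 435) - 3478535) = 1/((-1/867 + 435) - 3478535) = 1/(377144/867 - 3478535) = 1/(-3015512701/867) = -867/3015512701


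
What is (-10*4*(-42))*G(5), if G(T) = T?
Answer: 8400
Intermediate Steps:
(-10*4*(-42))*G(5) = (-10*4*(-42))*5 = -40*(-42)*5 = 1680*5 = 8400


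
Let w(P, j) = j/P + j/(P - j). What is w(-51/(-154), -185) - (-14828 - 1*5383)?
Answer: 28604363621/1455591 ≈ 19651.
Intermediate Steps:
w(-51/(-154), -185) - (-14828 - 1*5383) = -185*(-1*(-185) + 2*(-51/(-154)))/(((-51/(-154)))*(-51/(-154) - 1*(-185))) - (-14828 - 1*5383) = -185*(185 + 2*(-51*(-1/154)))/(((-51*(-1/154)))*(-51*(-1/154) + 185)) - (-14828 - 5383) = -185*(185 + 2*(51/154))/(51/154*(51/154 + 185)) - 1*(-20211) = -185*154/51*(185 + 51/77)/28541/154 + 20211 = -185*154/51*154/28541*14296/77 + 20211 = -814586080/1455591 + 20211 = 28604363621/1455591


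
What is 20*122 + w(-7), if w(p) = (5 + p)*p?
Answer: 2454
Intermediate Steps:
w(p) = p*(5 + p)
20*122 + w(-7) = 20*122 - 7*(5 - 7) = 2440 - 7*(-2) = 2440 + 14 = 2454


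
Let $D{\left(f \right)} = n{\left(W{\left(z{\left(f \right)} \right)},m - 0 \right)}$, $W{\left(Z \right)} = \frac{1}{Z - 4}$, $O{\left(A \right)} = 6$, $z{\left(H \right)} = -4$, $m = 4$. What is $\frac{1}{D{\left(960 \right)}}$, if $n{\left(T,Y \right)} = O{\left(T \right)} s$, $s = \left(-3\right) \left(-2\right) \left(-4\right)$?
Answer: $- \frac{1}{144} \approx -0.0069444$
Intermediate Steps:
$s = -24$ ($s = 6 \left(-4\right) = -24$)
$W{\left(Z \right)} = \frac{1}{-4 + Z}$
$n{\left(T,Y \right)} = -144$ ($n{\left(T,Y \right)} = 6 \left(-24\right) = -144$)
$D{\left(f \right)} = -144$
$\frac{1}{D{\left(960 \right)}} = \frac{1}{-144} = - \frac{1}{144}$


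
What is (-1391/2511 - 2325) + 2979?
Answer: 1640803/2511 ≈ 653.45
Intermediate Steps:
(-1391/2511 - 2325) + 2979 = -5839466/2511 + 2979 = 1640803/2511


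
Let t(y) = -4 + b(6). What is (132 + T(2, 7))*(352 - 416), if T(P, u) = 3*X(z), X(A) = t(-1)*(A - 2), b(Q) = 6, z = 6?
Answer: -9984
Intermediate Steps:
t(y) = 2 (t(y) = -4 + 6 = 2)
X(A) = -4 + 2*A (X(A) = 2*(A - 2) = 2*(-2 + A) = -4 + 2*A)
T(P, u) = 24 (T(P, u) = 3*(-4 + 2*6) = 3*(-4 + 12) = 3*8 = 24)
(132 + T(2, 7))*(352 - 416) = (132 + 24)*(352 - 416) = 156*(-64) = -9984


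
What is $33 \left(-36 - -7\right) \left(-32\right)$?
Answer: $30624$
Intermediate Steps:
$33 \left(-36 - -7\right) \left(-32\right) = 33 \left(-36 + 7\right) \left(-32\right) = 33 \left(-29\right) \left(-32\right) = \left(-957\right) \left(-32\right) = 30624$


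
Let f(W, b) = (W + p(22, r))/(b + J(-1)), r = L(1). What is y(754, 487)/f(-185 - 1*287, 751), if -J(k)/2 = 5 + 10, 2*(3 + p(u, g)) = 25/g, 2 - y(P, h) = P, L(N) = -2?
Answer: 309824/275 ≈ 1126.6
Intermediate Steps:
r = -2
y(P, h) = 2 - P
p(u, g) = -3 + 25/(2*g) (p(u, g) = -3 + (25/g)/2 = -3 + 25/(2*g))
J(k) = -30 (J(k) = -2*(5 + 10) = -2*15 = -30)
f(W, b) = (-37/4 + W)/(-30 + b) (f(W, b) = (W + (-3 + (25/2)/(-2)))/(b - 30) = (W + (-3 + (25/2)*(-½)))/(-30 + b) = (W + (-3 - 25/4))/(-30 + b) = (W - 37/4)/(-30 + b) = (-37/4 + W)/(-30 + b))
y(754, 487)/f(-185 - 1*287, 751) = (2 - 1*754)/(((-37/4 + (-185 - 1*287))/(-30 + 751))) = (2 - 754)/(((-37/4 + (-185 - 287))/721)) = -752*721/(-37/4 - 472) = -752/((1/721)*(-1925/4)) = -752/(-275/412) = -752*(-412/275) = 309824/275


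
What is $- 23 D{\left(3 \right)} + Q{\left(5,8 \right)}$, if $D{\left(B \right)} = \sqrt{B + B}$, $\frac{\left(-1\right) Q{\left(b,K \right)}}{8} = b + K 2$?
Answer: $-168 - 23 \sqrt{6} \approx -224.34$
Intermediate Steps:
$Q{\left(b,K \right)} = - 16 K - 8 b$ ($Q{\left(b,K \right)} = - 8 \left(b + K 2\right) = - 8 \left(b + 2 K\right) = - 16 K - 8 b$)
$D{\left(B \right)} = \sqrt{2} \sqrt{B}$ ($D{\left(B \right)} = \sqrt{2 B} = \sqrt{2} \sqrt{B}$)
$- 23 D{\left(3 \right)} + Q{\left(5,8 \right)} = - 23 \sqrt{2} \sqrt{3} - 168 = - 23 \sqrt{6} - 168 = -168 - 23 \sqrt{6}$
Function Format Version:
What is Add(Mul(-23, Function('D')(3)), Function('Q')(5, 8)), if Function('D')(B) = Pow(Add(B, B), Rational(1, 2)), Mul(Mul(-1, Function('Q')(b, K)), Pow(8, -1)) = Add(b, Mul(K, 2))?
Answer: Add(-168, Mul(-23, Pow(6, Rational(1, 2)))) ≈ -224.34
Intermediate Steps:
Function('Q')(b, K) = Add(Mul(-16, K), Mul(-8, b)) (Function('Q')(b, K) = Mul(-8, Add(b, Mul(K, 2))) = Mul(-8, Add(b, Mul(2, K))) = Add(Mul(-16, K), Mul(-8, b)))
Function('D')(B) = Mul(Pow(2, Rational(1, 2)), Pow(B, Rational(1, 2))) (Function('D')(B) = Pow(Mul(2, B), Rational(1, 2)) = Mul(Pow(2, Rational(1, 2)), Pow(B, Rational(1, 2))))
Add(Mul(-23, Function('D')(3)), Function('Q')(5, 8)) = Add(Mul(-23, Mul(Pow(2, Rational(1, 2)), Pow(3, Rational(1, 2)))), Add(Mul(-16, 8), Mul(-8, 5))) = Add(Mul(-23, Pow(6, Rational(1, 2))), Add(-128, -40)) = Add(Mul(-23, Pow(6, Rational(1, 2))), -168) = Add(-168, Mul(-23, Pow(6, Rational(1, 2))))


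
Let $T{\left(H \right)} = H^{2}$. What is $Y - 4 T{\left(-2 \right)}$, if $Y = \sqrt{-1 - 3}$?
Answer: $-16 + 2 i \approx -16.0 + 2.0 i$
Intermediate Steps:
$Y = 2 i$ ($Y = \sqrt{-4} = 2 i \approx 2.0 i$)
$Y - 4 T{\left(-2 \right)} = 2 i - 4 \left(-2\right)^{2} = 2 i - 16 = -16 + 2 i$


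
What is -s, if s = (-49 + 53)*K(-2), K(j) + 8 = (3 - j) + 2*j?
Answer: 28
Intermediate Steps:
K(j) = -5 + j (K(j) = -8 + ((3 - j) + 2*j) = -8 + (3 + j) = -5 + j)
s = -28 (s = (-49 + 53)*(-5 - 2) = 4*(-7) = -28)
-s = -1*(-28) = 28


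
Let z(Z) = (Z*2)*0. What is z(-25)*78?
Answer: 0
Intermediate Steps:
z(Z) = 0 (z(Z) = (2*Z)*0 = 0)
z(-25)*78 = 0*78 = 0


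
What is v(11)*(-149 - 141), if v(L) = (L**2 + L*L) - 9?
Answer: -67570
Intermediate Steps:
v(L) = -9 + 2*L**2 (v(L) = (L**2 + L**2) - 9 = 2*L**2 - 9 = -9 + 2*L**2)
v(11)*(-149 - 141) = (-9 + 2*11**2)*(-149 - 141) = (-9 + 2*121)*(-290) = (-9 + 242)*(-290) = 233*(-290) = -67570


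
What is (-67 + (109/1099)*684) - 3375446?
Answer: -3709614231/1099 ≈ -3.3754e+6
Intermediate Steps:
(-67 + (109/1099)*684) - 3375446 = (-67 + 74556/1099) - 3375446 = 923/1099 - 3375446 = -3709614231/1099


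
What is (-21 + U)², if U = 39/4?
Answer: 2025/16 ≈ 126.56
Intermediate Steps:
U = 39/4 (U = 39*(¼) = 39/4 ≈ 9.7500)
(-21 + U)² = (-21 + 39/4)² = (-45/4)² = 2025/16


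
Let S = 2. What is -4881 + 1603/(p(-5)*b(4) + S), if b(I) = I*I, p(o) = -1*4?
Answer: -304225/62 ≈ -4906.9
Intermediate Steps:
p(o) = -4
b(I) = I²
-4881 + 1603/(p(-5)*b(4) + S) = -4881 + 1603/(-4*4² + 2) = -4881 + 1603/(-4*16 + 2) = -4881 + 1603/(-64 + 2) = -4881 + 1603/(-62) = -4881 + 1603*(-1/62) = -4881 - 1603/62 = -304225/62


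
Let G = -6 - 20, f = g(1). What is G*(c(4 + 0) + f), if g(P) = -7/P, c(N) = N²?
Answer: -234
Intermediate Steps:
f = -7 (f = -7/1 = -7*1 = -7)
G = -26
G*(c(4 + 0) + f) = -26*((4 + 0)² - 7) = -26*(4² - 7) = -26*(16 - 7) = -26*9 = -234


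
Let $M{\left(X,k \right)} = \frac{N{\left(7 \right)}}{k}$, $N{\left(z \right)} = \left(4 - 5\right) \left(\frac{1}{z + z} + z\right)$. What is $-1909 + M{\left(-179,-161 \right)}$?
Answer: $- \frac{4302787}{2254} \approx -1909.0$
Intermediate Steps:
$N{\left(z \right)} = - z - \frac{1}{2 z}$ ($N{\left(z \right)} = - (\frac{1}{2 z} + z) = - (z + \frac{1}{2 z}) = - z - \frac{1}{2 z}$)
$M{\left(X,k \right)} = - \frac{99}{14 k}$ ($M{\left(X,k \right)} = \frac{\left(-1\right) 7 - \frac{1}{2 \cdot 7}}{k} = \frac{-7 - \frac{1}{14}}{k} = - \frac{99}{14 k}$)
$-1909 + M{\left(-179,-161 \right)} = -1909 - \frac{99}{14 \left(-161\right)} = -1909 - - \frac{99}{2254} = -1909 + \frac{99}{2254} = - \frac{4302787}{2254}$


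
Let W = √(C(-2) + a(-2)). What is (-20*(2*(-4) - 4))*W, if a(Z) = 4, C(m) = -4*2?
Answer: 480*I ≈ 480.0*I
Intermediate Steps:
C(m) = -8
W = 2*I (W = √(-8 + 4) = √(-4) = 2*I ≈ 2.0*I)
(-20*(2*(-4) - 4))*W = (-20*(2*(-4) - 4))*(2*I) = (-20*(-8 - 4))*(2*I) = (-20*(-12))*(2*I) = 240*(2*I) = 480*I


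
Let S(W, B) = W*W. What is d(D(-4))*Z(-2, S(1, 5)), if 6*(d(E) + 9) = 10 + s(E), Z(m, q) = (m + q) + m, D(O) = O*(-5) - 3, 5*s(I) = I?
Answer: 203/10 ≈ 20.300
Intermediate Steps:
s(I) = I/5
S(W, B) = W²
D(O) = -3 - 5*O (D(O) = -5*O - 3 = -3 - 5*O)
Z(m, q) = q + 2*m
d(E) = -22/3 + E/30 (d(E) = -9 + (10 + E/5)/6 = -9 + (5/3 + E/30) = -22/3 + E/30)
d(D(-4))*Z(-2, S(1, 5)) = (-22/3 + (-3 - 5*(-4))/30)*(1² + 2*(-2)) = (-22/3 + (-3 + 20)/30)*(1 - 4) = (-22/3 + (1/30)*17)*(-3) = (-22/3 + 17/30)*(-3) = -203/30*(-3) = 203/10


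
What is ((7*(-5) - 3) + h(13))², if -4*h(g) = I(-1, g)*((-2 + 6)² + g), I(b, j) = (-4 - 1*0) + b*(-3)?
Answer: 15129/16 ≈ 945.56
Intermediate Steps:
I(b, j) = -4 - 3*b (I(b, j) = (-4 + 0) - 3*b = -4 - 3*b)
h(g) = 4 + g/4 (h(g) = -(-4 - 3*(-1))*((-2 + 6)² + g)/4 = -(-4 + 3)*(4² + g)/4 = -(-1)*(16 + g)/4 = -(-16 - g)/4 = 4 + g/4)
((7*(-5) - 3) + h(13))² = ((7*(-5) - 3) + (4 + (¼)*13))² = ((-35 - 3) + (4 + 13/4))² = (-38 + 29/4)² = (-123/4)² = 15129/16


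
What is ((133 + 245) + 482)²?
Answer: 739600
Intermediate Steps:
((133 + 245) + 482)² = (378 + 482)² = 860² = 739600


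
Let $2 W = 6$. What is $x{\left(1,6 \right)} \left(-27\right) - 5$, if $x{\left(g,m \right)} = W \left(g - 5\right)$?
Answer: $319$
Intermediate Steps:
$W = 3$ ($W = \frac{1}{2} \cdot 6 = 3$)
$x{\left(g,m \right)} = -15 + 3 g$ ($x{\left(g,m \right)} = 3 \left(g - 5\right) = 3 \left(-5 + g\right) = -15 + 3 g$)
$x{\left(1,6 \right)} \left(-27\right) - 5 = \left(-15 + 3 \cdot 1\right) \left(-27\right) - 5 = \left(-15 + 3\right) \left(-27\right) - 5 = \left(-12\right) \left(-27\right) - 5 = 324 - 5 = 319$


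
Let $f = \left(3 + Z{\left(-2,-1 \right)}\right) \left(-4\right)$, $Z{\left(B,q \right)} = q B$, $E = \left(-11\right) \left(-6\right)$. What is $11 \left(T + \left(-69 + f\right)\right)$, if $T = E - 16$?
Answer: $-429$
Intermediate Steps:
$E = 66$
$Z{\left(B,q \right)} = B q$
$T = 50$ ($T = 66 - 16 = 50$)
$f = -20$ ($f = \left(3 - -2\right) \left(-4\right) = \left(3 + 2\right) \left(-4\right) = 5 \left(-4\right) = -20$)
$11 \left(T + \left(-69 + f\right)\right) = 11 \left(50 - 89\right) = 11 \left(-39\right) = -429$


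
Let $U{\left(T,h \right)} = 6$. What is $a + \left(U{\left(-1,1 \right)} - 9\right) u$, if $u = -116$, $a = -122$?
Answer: $226$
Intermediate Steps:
$a + \left(U{\left(-1,1 \right)} - 9\right) u = -122 + \left(6 - 9\right) \left(-116\right) = -122 - -348 = -122 + 348 = 226$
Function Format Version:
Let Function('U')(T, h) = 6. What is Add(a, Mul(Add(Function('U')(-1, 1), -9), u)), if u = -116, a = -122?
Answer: 226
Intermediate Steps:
Add(a, Mul(Add(Function('U')(-1, 1), -9), u)) = Add(-122, Mul(Add(6, -9), -116)) = Add(-122, Mul(-3, -116)) = Add(-122, 348) = 226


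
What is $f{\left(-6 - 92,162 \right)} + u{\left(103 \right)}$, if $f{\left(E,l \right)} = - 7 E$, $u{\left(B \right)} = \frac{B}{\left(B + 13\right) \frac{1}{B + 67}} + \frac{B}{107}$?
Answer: $\frac{5200075}{6206} \approx 837.91$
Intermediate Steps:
$u{\left(B \right)} = \frac{B}{107} + \frac{B \left(67 + B\right)}{13 + B}$ ($u{\left(B \right)} = \frac{B}{\left(13 + B\right) \frac{1}{67 + B}} + B \frac{1}{107} = \frac{B}{\frac{1}{67 + B} \left(13 + B\right)} + \frac{B}{107} = B \frac{67 + B}{13 + B} + \frac{B}{107} = \frac{B \left(67 + B\right)}{13 + B} + \frac{B}{107} = \frac{B}{107} + \frac{B \left(67 + B\right)}{13 + B}$)
$f{\left(-6 - 92,162 \right)} + u{\left(103 \right)} = - 7 \left(-6 - 92\right) + \frac{54}{107} \cdot 103 \frac{1}{13 + 103} \left(133 + 2 \cdot 103\right) = - 7 \left(-6 - 92\right) + \frac{54}{107} \cdot 103 \cdot \frac{1}{116} \left(133 + 206\right) = \left(-7\right) \left(-98\right) + \frac{54}{107} \cdot 103 \cdot \frac{1}{116} \cdot 339 = 686 + \frac{942759}{6206} = \frac{5200075}{6206}$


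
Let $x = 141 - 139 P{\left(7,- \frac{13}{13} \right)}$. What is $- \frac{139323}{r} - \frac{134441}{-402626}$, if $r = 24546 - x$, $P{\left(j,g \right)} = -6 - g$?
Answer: $- \frac{13226866522}{2386565615} \approx -5.5422$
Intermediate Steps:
$x = 836$ ($x = 141 - 139 \left(-6 - - \frac{13}{13}\right) = 141 - 139 \left(-6 - \left(-13\right) \frac{1}{13}\right) = 141 - 139 \left(-6 - -1\right) = 141 - 139 \left(-6 + 1\right) = 141 - -695 = 141 + 695 = 836$)
$r = 23710$ ($r = 24546 - 836 = 23710$)
$- \frac{139323}{r} - \frac{134441}{-402626} = - \frac{139323}{23710} - \frac{134441}{-402626} = \left(-139323\right) \frac{1}{23710} - - \frac{134441}{402626} = - \frac{139323}{23710} + \frac{134441}{402626} = - \frac{13226866522}{2386565615}$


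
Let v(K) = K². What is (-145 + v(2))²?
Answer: 19881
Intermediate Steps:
(-145 + v(2))² = (-145 + 2²)² = (-145 + 4)² = (-141)² = 19881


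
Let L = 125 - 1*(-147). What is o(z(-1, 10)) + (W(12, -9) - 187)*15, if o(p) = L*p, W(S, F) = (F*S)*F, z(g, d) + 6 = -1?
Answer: 9871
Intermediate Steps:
L = 272 (L = 125 + 147 = 272)
z(g, d) = -7 (z(g, d) = -6 - 1 = -7)
W(S, F) = S*F**2
o(p) = 272*p
o(z(-1, 10)) + (W(12, -9) - 187)*15 = 272*(-7) + (12*(-9)**2 - 187)*15 = -1904 + (12*81 - 187)*15 = -1904 + (972 - 187)*15 = -1904 + 785*15 = -1904 + 11775 = 9871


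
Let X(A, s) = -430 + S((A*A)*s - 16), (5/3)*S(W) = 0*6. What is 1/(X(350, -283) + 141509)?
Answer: 1/141079 ≈ 7.0882e-6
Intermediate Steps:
S(W) = 0 (S(W) = 3*(0*6)/5 = (⅗)*0 = 0)
X(A, s) = -430 (X(A, s) = -430 + 0 = -430)
1/(X(350, -283) + 141509) = 1/(-430 + 141509) = 1/141079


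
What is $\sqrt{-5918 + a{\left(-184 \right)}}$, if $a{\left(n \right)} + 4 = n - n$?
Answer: $3 i \sqrt{658} \approx 76.955 i$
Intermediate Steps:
$a{\left(n \right)} = -4$ ($a{\left(n \right)} = -4 + \left(n - n\right) = -4 + 0 = -4$)
$\sqrt{-5918 + a{\left(-184 \right)}} = \sqrt{-5918 - 4} = \sqrt{-5922} = 3 i \sqrt{658}$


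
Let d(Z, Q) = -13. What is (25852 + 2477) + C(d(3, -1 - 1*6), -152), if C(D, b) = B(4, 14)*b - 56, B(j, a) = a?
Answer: 26145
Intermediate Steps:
C(D, b) = -56 + 14*b (C(D, b) = 14*b - 56 = -56 + 14*b)
(25852 + 2477) + C(d(3, -1 - 1*6), -152) = (25852 + 2477) + (-56 + 14*(-152)) = 28329 + (-56 - 2128) = 28329 - 2184 = 26145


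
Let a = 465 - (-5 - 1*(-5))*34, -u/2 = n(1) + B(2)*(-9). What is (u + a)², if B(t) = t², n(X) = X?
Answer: 286225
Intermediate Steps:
u = 70 (u = -2*(1 + 2²*(-9)) = -2*(1 + 4*(-9)) = -2*(1 - 36) = -2*(-35) = 70)
a = 465 (a = 465 - (-5 + 5)*34 = 465 - 0*34 = 465 - 1*0 = 465 + 0 = 465)
(u + a)² = (70 + 465)² = 535² = 286225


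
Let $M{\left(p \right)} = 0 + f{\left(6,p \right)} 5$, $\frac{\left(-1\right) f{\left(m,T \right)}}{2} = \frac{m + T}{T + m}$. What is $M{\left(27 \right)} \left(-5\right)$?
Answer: $50$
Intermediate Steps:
$f{\left(m,T \right)} = -2$ ($f{\left(m,T \right)} = - 2 \frac{m + T}{T + m} = - 2 \frac{T + m}{T + m} = \left(-2\right) 1 = -2$)
$M{\left(p \right)} = -10$ ($M{\left(p \right)} = 0 - 10 = -10$)
$M{\left(27 \right)} \left(-5\right) = \left(-10\right) \left(-5\right) = 50$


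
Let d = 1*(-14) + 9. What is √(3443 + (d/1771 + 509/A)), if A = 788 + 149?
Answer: √9482470202756705/1659427 ≈ 58.682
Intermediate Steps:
d = -5 (d = -14 + 9 = -5)
A = 937
√(3443 + (d/1771 + 509/A)) = √(3443 + (-5/1771 + 509/937)) = √(3443 + 896754/1659427) = √(5714303915/1659427) = √9482470202756705/1659427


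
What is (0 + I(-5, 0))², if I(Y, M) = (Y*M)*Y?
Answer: 0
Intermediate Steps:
I(Y, M) = M*Y² (I(Y, M) = (M*Y)*Y = M*Y²)
(0 + I(-5, 0))² = (0 + 0*(-5)²)² = (0 + 0*25)² = (0 + 0)² = 0² = 0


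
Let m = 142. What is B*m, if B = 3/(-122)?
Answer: -213/61 ≈ -3.4918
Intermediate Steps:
B = -3/122 (B = 3*(-1/122) = -3/122 ≈ -0.024590)
B*m = -3/122*142 = -213/61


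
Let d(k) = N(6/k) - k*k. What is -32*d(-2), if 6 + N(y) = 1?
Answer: 288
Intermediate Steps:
N(y) = -5 (N(y) = -6 + 1 = -5)
d(k) = -5 - k² (d(k) = -5 - k*k = -5 - k²)
-32*d(-2) = -32*(-5 - 1*(-2)²) = -32*(-5 - 1*4) = -32*(-5 - 4) = -32*(-9) = 288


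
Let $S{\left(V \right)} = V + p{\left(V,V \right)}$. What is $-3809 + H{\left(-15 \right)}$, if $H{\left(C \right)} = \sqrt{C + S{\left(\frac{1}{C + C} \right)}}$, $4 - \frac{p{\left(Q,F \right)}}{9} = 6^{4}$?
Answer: $-3809 + \frac{i \sqrt{10478730}}{30} \approx -3809.0 + 107.9 i$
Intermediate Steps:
$p{\left(Q,F \right)} = -11628$ ($p{\left(Q,F \right)} = 36 - 9 \cdot 6^{4} = 36 - 11664 = -11628$)
$S{\left(V \right)} = -11628 + V$ ($S{\left(V \right)} = V - 11628 = -11628 + V$)
$H{\left(C \right)} = \sqrt{-11628 + C + \frac{1}{2 C}}$ ($H{\left(C \right)} = \sqrt{C - \left(11628 - \frac{1}{C + C}\right)} = \sqrt{C - \left(11628 - \frac{1}{2 C}\right)} = \sqrt{-11628 + C + \frac{1}{2 C}}$)
$-3809 + H{\left(-15 \right)} = -3809 + \frac{\sqrt{-46512 + \frac{2}{-15} + 4 \left(-15\right)}}{2} = -3809 + \frac{\sqrt{-46512 + 2 \left(- \frac{1}{15}\right) - 60}}{2} = -3809 + \frac{\sqrt{-46512 - \frac{2}{15} - 60}}{2} = -3809 + \frac{\sqrt{- \frac{698582}{15}}}{2} = -3809 + \frac{\frac{1}{15} i \sqrt{10478730}}{2} = -3809 + \frac{i \sqrt{10478730}}{30}$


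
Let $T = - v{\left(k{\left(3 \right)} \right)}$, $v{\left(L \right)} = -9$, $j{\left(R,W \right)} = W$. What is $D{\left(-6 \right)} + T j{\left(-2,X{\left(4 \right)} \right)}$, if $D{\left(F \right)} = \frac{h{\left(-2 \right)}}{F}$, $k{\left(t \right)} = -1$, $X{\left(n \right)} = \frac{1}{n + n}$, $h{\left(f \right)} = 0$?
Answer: $\frac{9}{8} \approx 1.125$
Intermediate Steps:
$X{\left(n \right)} = \frac{1}{2 n}$
$D{\left(F \right)} = 0$ ($D{\left(F \right)} = \frac{0}{F} = 0$)
$T = 9$ ($T = \left(-1\right) \left(-9\right) = 9$)
$D{\left(-6 \right)} + T j{\left(-2,X{\left(4 \right)} \right)} = 0 + 9 \frac{1}{2 \cdot 4} = 0 + 9 \cdot \frac{1}{2} \cdot \frac{1}{4} = 0 + 9 \cdot \frac{1}{8} = 0 + \frac{9}{8} = \frac{9}{8}$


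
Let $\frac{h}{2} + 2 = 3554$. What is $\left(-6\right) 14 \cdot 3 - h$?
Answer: $-7356$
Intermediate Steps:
$h = 7104$ ($h = -4 + 2 \cdot 3554 = -4 + 7108 = 7104$)
$\left(-6\right) 14 \cdot 3 - h = \left(-6\right) 14 \cdot 3 - 7104 = \left(-84\right) 3 - 7104 = -252 - 7104 = -7356$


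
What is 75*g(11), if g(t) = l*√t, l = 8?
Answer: 600*√11 ≈ 1990.0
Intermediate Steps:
g(t) = 8*√t
75*g(11) = 75*(8*√11) = 600*√11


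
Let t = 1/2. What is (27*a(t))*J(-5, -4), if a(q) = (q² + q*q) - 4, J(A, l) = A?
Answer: 945/2 ≈ 472.50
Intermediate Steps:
t = ½ (t = 1*(½) = ½ ≈ 0.50000)
a(q) = -4 + 2*q² (a(q) = (q² + q²) - 4 = 2*q² - 4 = -4 + 2*q²)
(27*a(t))*J(-5, -4) = (27*(-4 + 2*(½)²))*(-5) = (27*(-4 + 2*(¼)))*(-5) = (27*(-4 + ½))*(-5) = (27*(-7/2))*(-5) = -189/2*(-5) = 945/2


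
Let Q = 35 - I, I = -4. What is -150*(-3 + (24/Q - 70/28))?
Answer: 9525/13 ≈ 732.69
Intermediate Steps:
Q = 39 (Q = 35 - 1*(-4) = 35 + 4 = 39)
-150*(-3 + (24/Q - 70/28)) = -150*(-3 + (24/39 - 70/28)) = -150*(-3 + (24*(1/39) - 70*1/28)) = -150*(-3 + (8/13 - 5/2)) = -150*(-3 - 49/26) = -150*(-127/26) = 9525/13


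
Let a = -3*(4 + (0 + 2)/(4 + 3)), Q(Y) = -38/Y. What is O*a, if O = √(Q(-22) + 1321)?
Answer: -450*√6402/77 ≈ -467.61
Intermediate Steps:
O = 5*√6402/11 (O = √(-38/(-22) + 1321) = √(-38*(-1/22) + 1321) = √(19/11 + 1321) = √(14550/11) = 5*√6402/11 ≈ 36.369)
a = -90/7 (a = -3*(4 + 2/7) = -3*30/7 = -90/7 ≈ -12.857)
O*a = (5*√6402/11)*(-90/7) = -450*√6402/77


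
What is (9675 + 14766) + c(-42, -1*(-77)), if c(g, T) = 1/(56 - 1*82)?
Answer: 635465/26 ≈ 24441.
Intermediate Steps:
c(g, T) = -1/26 (c(g, T) = 1/(56 - 82) = 1/(-26) = -1/26)
(9675 + 14766) + c(-42, -1*(-77)) = (9675 + 14766) - 1/26 = 24441 - 1/26 = 635465/26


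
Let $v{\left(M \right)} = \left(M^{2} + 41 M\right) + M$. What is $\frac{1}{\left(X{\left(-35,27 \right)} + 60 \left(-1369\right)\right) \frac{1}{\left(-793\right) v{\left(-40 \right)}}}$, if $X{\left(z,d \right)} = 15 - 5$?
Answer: $- \frac{6344}{8213} \approx -0.77243$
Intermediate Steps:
$v{\left(M \right)} = M^{2} + 42 M$
$X{\left(z,d \right)} = 10$
$\frac{1}{\left(X{\left(-35,27 \right)} + 60 \left(-1369\right)\right) \frac{1}{\left(-793\right) v{\left(-40 \right)}}} = \frac{1}{\left(10 + 60 \left(-1369\right)\right) \frac{1}{\left(-793\right) \left(- 40 \left(42 - 40\right)\right)}} = \frac{1}{\left(10 - 82140\right) \frac{1}{\left(-793\right) \left(\left(-40\right) 2\right)}} = \frac{1}{\left(-82130\right) \frac{1}{\left(-793\right) \left(-80\right)}} = \frac{1}{\left(-82130\right) \frac{1}{63440}} = \frac{1}{- \frac{8213}{6344}} = - \frac{6344}{8213}$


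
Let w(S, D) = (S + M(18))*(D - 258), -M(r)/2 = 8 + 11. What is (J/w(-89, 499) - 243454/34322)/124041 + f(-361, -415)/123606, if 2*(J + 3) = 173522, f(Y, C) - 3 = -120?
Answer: -306198114029503/298266447769708446 ≈ -0.0010266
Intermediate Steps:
f(Y, C) = -117 (f(Y, C) = 3 - 120 = -117)
M(r) = -38 (M(r) = -2*(8 + 11) = -2*19 = -38)
J = 86758 (J = -3 + (1/2)*173522 = -3 + 86761 = 86758)
w(S, D) = (-258 + D)*(-38 + S) (w(S, D) = (S - 38)*(D - 258) = (-38 + S)*(-258 + D) = (-258 + D)*(-38 + S))
(J/w(-89, 499) - 243454/34322)/124041 + f(-361, -415)/123606 = (86758/(9804 - 258*(-89) - 38*499 + 499*(-89)) - 243454/34322)/124041 - 117/123606 = (86758/(9804 + 22962 - 18962 - 44411) - 243454*1/34322)*(1/124041) - 117*1/123606 = (86758/(-30607) - 121727/17161)*(1/124041) - 13/13734 = (86758*(-1/30607) - 121727/17161)*(1/124041) - 13/13734 = (-86758/30607 - 121727/17161)*(1/124041) - 13/13734 = -5214552327/525246727*1/124041 - 13/13734 = -1738184109/21717376421269 - 13/13734 = -306198114029503/298266447769708446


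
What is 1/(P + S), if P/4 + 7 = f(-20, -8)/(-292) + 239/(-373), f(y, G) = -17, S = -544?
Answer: -27229/15638435 ≈ -0.0017412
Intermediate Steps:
P = -825859/27229 (P = -28 + 4*(-17/(-292) + 239/(-373)) = -28 + 4*(-17*(-1/292) + 239*(-1/373)) = -28 + 4*(17/292 - 239/373) = -28 + 4*(-63447/108916) = -28 - 63447/27229 = -825859/27229 ≈ -30.330)
1/(P + S) = 1/(-825859/27229 - 544) = 1/(-15638435/27229) = -27229/15638435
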